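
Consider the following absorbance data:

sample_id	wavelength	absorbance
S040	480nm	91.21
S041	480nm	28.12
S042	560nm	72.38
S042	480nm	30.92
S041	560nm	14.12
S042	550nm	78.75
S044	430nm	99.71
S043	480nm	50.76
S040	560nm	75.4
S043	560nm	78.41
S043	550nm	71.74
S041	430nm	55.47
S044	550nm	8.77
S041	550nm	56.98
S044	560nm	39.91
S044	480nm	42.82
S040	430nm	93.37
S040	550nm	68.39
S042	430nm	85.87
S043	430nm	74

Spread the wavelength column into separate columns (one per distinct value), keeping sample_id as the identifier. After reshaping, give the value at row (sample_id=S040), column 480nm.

91.21

Wide layout: rows indexed by sample_id, columns are the 4 distinct wavelength values (480nm, 560nm, 550nm, 430nm).
Cell (sample_id=S040, wavelength=480nm) draws from the long row where sample_id=S040 and wavelength=480nm, which has absorbance=91.21.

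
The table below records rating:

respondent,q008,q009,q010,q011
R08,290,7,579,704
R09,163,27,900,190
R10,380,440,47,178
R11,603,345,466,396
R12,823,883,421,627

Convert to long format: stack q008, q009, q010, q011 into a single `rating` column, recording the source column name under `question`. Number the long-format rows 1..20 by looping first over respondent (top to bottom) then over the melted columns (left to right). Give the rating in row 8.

20 rows total (5 × 4). Row 8: index ⌊(8-1)/4⌋ = 1 into respondent → R09; (8-1) mod 4 = 3 into the melted columns → q011.
So row 8 is (R09, q011, 190); rating = 190.

190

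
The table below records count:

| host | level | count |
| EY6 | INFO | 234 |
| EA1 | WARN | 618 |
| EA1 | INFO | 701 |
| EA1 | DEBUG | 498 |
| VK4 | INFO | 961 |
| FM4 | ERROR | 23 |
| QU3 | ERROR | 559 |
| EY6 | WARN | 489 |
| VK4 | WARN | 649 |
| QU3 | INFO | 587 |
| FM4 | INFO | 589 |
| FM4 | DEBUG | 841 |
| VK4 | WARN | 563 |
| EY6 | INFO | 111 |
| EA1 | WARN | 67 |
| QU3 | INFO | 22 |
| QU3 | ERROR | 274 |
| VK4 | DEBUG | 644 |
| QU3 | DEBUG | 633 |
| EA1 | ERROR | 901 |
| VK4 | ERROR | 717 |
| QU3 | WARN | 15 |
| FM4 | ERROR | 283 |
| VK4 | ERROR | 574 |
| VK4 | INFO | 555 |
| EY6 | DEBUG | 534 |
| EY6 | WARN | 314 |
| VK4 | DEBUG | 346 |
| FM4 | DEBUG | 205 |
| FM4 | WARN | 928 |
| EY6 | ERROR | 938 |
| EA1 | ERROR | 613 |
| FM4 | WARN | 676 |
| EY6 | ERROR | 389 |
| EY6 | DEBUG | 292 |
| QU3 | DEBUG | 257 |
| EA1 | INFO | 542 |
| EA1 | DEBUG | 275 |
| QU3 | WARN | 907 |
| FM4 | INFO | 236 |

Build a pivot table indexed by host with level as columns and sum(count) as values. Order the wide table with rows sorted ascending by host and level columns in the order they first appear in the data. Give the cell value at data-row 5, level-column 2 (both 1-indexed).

With rows sorted ascending by host, row 5 is host=VK4. level columns in first-appearance order: INFO, WARN, DEBUG, ERROR; column 2 is WARN.
Long rows with host=VK4, level=WARN: 649 + 563 = 1212.

1212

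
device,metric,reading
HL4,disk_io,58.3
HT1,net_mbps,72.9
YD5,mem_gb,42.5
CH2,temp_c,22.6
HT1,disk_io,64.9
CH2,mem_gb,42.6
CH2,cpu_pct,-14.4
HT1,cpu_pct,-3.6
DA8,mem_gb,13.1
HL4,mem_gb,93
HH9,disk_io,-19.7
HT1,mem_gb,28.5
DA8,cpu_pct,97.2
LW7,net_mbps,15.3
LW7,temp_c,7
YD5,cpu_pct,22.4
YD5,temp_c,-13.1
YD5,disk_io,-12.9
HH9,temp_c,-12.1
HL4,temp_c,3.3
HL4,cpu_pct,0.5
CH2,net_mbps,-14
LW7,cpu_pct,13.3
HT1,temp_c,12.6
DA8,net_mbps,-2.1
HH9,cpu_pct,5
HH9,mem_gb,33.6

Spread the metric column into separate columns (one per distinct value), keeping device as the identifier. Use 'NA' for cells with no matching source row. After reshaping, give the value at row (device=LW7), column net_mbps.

15.3

The long row with device=LW7, metric=net_mbps has reading=15.3.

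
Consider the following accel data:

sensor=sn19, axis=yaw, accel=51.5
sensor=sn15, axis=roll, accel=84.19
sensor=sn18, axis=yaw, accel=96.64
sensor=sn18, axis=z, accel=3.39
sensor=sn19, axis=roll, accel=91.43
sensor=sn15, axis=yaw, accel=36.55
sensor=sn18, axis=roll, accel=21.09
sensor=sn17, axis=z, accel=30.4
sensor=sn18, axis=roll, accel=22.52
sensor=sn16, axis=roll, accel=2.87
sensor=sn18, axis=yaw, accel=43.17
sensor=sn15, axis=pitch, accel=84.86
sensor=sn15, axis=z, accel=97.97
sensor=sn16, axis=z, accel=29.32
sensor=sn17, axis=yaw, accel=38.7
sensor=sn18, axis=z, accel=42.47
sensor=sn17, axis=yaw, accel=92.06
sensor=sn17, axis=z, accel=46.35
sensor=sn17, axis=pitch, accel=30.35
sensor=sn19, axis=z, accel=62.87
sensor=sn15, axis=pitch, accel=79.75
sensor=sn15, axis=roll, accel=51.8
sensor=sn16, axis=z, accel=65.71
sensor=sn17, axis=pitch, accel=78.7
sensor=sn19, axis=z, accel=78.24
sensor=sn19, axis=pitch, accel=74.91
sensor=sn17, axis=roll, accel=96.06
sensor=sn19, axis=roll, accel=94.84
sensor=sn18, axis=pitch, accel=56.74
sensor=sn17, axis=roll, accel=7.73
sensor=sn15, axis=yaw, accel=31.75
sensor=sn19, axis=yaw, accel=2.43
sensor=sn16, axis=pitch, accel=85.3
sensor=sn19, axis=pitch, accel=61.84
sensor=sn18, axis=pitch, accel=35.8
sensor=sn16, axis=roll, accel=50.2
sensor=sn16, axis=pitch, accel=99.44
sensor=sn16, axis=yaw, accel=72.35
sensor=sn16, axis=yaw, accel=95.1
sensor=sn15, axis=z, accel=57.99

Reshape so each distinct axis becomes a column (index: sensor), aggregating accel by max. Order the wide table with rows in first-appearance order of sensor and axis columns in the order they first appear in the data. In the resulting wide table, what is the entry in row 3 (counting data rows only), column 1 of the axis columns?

With rows in first-appearance order of sensor, row 3 is sensor=sn18. axis columns in first-appearance order: yaw, roll, z, pitch; column 1 is yaw.
Long rows with sensor=sn18, axis=yaw: max(96.64, 43.17) = 96.64.

96.64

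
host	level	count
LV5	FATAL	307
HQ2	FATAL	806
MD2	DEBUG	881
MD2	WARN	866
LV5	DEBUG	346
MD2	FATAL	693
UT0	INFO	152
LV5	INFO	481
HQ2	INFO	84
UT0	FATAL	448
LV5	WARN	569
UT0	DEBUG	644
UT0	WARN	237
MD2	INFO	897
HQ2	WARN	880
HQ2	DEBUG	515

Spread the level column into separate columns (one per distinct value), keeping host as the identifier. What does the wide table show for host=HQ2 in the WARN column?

Wide layout: rows indexed by host, columns are the 4 distinct level values (FATAL, DEBUG, WARN, INFO).
Cell (host=HQ2, level=WARN) draws from the long row where host=HQ2 and level=WARN, which has count=880.

880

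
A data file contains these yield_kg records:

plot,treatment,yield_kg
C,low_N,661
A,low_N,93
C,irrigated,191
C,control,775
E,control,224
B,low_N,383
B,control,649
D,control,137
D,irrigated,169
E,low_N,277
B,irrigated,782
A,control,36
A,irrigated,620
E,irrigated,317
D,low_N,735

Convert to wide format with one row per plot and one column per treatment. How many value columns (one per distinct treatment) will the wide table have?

3 distinct treatment values: control, low_N, irrigated.

3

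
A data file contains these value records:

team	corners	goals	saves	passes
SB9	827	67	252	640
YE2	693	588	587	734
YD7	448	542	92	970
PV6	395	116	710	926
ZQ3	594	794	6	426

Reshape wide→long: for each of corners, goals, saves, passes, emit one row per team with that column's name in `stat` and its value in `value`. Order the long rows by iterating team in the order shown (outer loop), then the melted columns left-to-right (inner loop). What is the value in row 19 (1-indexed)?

6

20 rows total (5 × 4). Row 19: index ⌊(19-1)/4⌋ = 4 into team → ZQ3; (19-1) mod 4 = 2 into the melted columns → saves.
So row 19 is (ZQ3, saves, 6); value = 6.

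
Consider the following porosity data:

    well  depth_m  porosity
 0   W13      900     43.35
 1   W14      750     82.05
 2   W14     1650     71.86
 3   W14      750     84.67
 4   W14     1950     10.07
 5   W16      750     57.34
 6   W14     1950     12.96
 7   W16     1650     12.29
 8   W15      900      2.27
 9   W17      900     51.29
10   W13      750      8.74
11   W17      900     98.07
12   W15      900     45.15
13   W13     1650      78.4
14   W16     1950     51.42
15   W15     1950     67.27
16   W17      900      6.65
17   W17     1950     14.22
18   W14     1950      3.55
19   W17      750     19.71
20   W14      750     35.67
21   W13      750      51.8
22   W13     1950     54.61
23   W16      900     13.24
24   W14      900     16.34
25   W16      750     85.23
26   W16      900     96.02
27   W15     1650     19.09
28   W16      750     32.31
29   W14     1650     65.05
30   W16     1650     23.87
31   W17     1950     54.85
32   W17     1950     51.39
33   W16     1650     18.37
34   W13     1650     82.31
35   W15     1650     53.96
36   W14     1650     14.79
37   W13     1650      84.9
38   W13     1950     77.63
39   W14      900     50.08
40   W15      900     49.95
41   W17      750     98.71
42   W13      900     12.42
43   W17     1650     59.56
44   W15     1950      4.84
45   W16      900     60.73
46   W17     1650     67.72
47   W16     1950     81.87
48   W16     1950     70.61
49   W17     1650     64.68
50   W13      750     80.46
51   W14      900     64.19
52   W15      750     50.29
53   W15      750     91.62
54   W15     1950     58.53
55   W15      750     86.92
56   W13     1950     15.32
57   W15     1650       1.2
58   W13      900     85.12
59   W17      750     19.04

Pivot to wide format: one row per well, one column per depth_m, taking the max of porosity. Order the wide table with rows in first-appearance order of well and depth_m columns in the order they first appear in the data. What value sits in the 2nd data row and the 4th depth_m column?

With rows in first-appearance order of well, row 2 is well=W14. depth_m columns in first-appearance order: 900, 750, 1650, 1950; column 4 is 1950.
Long rows with well=W14, depth_m=1950: max(10.07, 12.96, 3.55) = 12.96.

12.96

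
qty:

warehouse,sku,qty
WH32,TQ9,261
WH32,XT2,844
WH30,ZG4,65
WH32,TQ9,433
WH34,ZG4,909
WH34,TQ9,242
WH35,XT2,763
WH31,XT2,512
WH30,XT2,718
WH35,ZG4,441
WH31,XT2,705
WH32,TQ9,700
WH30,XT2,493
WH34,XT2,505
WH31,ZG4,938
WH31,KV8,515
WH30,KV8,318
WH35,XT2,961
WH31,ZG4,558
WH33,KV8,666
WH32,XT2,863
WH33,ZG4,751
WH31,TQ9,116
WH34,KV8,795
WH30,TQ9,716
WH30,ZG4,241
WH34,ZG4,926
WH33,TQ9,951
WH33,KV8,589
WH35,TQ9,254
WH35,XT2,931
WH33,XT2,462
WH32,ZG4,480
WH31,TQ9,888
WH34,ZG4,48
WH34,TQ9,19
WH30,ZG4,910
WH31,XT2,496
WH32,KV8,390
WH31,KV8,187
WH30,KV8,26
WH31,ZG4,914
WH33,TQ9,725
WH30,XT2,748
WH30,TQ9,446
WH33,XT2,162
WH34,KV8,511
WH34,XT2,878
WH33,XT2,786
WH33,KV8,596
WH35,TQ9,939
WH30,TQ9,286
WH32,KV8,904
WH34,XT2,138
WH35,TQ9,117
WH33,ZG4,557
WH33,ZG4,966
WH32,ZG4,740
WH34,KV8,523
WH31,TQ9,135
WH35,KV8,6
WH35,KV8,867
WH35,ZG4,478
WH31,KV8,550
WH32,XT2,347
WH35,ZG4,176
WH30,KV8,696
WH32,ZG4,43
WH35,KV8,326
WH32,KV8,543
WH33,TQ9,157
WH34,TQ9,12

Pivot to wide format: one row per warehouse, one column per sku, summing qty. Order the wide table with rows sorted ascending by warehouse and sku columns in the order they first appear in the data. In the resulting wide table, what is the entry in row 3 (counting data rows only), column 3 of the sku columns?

With rows sorted ascending by warehouse, row 3 is warehouse=WH32. sku columns in first-appearance order: TQ9, XT2, ZG4, KV8; column 3 is ZG4.
Long rows with warehouse=WH32, sku=ZG4: 480 + 740 + 43 = 1263.

1263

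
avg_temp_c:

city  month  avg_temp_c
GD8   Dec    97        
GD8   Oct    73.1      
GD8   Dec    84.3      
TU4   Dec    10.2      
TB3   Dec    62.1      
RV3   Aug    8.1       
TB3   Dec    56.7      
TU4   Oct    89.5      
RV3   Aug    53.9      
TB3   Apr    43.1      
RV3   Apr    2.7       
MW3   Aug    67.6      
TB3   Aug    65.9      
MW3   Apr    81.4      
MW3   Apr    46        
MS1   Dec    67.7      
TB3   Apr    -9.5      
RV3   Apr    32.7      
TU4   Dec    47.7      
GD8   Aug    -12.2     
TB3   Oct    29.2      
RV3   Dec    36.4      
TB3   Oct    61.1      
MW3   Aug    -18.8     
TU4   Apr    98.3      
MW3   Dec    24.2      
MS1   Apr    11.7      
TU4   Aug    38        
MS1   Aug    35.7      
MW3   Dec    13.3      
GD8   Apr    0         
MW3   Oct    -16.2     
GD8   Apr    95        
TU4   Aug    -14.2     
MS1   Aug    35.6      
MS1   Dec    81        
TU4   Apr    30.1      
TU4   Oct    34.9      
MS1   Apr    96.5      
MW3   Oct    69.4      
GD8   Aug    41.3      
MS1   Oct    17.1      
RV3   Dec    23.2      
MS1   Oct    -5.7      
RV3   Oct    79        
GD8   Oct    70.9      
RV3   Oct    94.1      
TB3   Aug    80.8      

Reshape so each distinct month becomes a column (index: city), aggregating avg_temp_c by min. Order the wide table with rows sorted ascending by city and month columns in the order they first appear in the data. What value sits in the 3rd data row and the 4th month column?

46

With rows sorted ascending by city, row 3 is city=MW3. month columns in first-appearance order: Dec, Oct, Aug, Apr; column 4 is Apr.
Long rows with city=MW3, month=Apr: min(81.4, 46) = 46.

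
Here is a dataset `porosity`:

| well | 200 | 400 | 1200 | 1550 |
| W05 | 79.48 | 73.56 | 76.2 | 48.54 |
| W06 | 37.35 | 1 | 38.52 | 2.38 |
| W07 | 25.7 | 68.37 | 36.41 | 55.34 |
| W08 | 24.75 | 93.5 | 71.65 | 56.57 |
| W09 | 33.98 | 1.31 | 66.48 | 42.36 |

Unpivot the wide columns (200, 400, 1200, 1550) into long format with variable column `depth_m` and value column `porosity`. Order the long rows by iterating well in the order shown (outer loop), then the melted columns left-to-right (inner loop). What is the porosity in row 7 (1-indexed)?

38.52

20 rows total (5 × 4). Row 7: index ⌊(7-1)/4⌋ = 1 into well → W06; (7-1) mod 4 = 2 into the melted columns → 1200.
So row 7 is (W06, 1200, 38.52); porosity = 38.52.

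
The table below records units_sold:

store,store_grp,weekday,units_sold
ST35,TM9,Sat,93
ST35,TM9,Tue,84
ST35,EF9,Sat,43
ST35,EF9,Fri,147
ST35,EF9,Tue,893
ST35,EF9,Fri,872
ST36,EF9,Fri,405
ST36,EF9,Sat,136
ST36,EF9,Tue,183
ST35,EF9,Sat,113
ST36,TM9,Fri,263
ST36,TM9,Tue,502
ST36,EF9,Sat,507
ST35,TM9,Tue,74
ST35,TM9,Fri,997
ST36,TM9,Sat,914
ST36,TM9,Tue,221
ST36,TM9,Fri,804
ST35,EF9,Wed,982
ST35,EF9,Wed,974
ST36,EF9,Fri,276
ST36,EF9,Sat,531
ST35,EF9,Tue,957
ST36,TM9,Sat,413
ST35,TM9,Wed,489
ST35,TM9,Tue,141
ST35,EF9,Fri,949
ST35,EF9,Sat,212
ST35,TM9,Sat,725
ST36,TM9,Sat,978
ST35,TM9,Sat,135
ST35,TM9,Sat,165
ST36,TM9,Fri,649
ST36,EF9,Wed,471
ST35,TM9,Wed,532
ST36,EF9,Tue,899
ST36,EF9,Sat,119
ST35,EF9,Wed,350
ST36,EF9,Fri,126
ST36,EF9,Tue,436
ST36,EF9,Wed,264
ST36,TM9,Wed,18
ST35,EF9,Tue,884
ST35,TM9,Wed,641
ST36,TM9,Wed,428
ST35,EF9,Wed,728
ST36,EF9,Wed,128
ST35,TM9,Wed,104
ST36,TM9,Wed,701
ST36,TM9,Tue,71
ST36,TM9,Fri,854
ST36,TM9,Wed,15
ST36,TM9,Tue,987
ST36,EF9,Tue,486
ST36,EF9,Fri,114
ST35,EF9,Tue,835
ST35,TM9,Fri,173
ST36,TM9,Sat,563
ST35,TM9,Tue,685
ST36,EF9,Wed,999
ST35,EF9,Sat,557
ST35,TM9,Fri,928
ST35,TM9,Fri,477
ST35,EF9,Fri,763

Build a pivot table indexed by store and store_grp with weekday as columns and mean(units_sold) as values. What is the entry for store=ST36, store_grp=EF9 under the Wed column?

465.50

Rows with store=ST36, store_grp=EF9 and weekday=Wed: units_sold values are 471, 264, 128, 999.
(471 + 264 + 128 + 999) / 4 = 465.50.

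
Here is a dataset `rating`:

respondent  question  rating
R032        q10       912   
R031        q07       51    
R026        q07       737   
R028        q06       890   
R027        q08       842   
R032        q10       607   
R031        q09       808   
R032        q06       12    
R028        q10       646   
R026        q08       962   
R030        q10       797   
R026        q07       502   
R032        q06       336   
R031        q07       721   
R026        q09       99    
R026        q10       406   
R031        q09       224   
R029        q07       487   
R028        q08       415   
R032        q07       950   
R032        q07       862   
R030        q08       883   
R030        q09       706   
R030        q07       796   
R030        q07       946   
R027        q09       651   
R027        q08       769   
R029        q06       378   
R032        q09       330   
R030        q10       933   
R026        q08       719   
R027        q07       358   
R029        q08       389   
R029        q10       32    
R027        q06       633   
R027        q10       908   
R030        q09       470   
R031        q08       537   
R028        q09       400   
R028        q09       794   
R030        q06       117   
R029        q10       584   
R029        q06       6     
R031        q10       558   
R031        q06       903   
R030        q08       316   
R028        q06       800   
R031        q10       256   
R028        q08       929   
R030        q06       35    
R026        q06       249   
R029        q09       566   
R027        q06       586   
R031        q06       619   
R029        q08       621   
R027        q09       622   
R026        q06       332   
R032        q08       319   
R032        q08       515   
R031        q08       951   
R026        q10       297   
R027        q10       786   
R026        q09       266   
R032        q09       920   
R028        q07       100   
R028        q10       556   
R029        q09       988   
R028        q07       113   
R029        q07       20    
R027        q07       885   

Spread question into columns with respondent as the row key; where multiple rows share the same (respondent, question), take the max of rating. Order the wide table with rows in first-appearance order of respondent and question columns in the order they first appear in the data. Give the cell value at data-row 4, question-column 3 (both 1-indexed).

890

With rows in first-appearance order of respondent, row 4 is respondent=R028. question columns in first-appearance order: q10, q07, q06, q08, q09; column 3 is q06.
Long rows with respondent=R028, question=q06: max(890, 800) = 890.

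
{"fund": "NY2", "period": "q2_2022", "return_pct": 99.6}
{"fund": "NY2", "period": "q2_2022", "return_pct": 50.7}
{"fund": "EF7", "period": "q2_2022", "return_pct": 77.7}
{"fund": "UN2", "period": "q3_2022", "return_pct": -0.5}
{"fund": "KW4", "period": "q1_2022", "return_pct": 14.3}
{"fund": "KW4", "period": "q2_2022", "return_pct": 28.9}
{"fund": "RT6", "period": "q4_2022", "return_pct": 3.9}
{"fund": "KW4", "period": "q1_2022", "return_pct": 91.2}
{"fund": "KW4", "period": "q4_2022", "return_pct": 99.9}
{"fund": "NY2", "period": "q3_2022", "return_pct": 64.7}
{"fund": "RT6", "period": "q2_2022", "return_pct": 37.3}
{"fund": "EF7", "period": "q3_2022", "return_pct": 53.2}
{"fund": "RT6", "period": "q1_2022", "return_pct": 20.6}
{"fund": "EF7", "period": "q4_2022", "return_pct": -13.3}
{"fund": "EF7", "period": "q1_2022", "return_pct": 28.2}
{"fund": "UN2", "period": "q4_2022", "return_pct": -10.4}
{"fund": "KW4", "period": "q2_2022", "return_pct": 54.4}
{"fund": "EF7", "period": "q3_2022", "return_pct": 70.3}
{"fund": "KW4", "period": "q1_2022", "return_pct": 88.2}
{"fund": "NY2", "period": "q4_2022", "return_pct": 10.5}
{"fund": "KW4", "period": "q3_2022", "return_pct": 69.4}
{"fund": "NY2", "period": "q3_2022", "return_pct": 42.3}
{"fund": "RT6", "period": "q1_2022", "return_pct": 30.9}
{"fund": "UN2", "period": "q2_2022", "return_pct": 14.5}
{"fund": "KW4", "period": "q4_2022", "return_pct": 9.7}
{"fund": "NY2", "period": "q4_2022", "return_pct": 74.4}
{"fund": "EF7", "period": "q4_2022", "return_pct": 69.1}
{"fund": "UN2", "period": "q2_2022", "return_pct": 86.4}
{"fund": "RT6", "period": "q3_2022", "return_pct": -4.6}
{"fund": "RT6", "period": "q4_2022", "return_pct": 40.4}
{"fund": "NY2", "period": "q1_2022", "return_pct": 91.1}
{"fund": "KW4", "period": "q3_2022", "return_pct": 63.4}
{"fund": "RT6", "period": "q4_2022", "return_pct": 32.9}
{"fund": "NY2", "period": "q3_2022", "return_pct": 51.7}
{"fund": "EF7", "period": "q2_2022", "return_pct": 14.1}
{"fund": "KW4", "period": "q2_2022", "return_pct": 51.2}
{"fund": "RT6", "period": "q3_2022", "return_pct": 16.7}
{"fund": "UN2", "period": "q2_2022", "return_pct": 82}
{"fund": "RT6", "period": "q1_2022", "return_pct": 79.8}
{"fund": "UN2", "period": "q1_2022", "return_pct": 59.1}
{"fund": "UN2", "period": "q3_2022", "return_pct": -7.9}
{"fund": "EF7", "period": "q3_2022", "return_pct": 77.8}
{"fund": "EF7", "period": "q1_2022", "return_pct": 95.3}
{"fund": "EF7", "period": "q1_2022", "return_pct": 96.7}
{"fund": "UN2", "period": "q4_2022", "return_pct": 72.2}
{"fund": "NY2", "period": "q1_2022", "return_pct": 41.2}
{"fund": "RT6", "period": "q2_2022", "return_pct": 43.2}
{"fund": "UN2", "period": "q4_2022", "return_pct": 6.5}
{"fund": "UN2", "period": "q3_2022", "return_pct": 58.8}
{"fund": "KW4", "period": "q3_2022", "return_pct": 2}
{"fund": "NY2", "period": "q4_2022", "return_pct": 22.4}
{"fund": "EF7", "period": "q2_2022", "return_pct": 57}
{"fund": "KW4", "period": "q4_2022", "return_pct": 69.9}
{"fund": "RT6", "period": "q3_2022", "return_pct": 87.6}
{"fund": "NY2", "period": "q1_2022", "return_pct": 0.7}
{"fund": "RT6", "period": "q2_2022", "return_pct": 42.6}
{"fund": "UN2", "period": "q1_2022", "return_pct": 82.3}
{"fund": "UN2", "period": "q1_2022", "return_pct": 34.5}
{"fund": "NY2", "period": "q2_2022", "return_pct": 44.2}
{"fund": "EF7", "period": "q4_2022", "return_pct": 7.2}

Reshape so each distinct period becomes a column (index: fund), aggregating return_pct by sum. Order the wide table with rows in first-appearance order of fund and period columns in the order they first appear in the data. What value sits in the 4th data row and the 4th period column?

With rows in first-appearance order of fund, row 4 is fund=KW4. period columns in first-appearance order: q2_2022, q3_2022, q1_2022, q4_2022; column 4 is q4_2022.
Long rows with fund=KW4, period=q4_2022: 99.9 + 9.7 + 69.9 = 179.5.

179.5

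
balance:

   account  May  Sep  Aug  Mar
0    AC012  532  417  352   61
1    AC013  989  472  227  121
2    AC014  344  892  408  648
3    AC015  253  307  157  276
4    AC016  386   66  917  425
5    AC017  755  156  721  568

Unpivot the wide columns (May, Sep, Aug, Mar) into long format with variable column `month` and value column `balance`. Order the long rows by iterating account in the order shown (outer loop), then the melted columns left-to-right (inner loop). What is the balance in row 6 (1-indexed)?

24 rows total (6 × 4). Row 6: index ⌊(6-1)/4⌋ = 1 into account → AC013; (6-1) mod 4 = 1 into the melted columns → Sep.
So row 6 is (AC013, Sep, 472); balance = 472.

472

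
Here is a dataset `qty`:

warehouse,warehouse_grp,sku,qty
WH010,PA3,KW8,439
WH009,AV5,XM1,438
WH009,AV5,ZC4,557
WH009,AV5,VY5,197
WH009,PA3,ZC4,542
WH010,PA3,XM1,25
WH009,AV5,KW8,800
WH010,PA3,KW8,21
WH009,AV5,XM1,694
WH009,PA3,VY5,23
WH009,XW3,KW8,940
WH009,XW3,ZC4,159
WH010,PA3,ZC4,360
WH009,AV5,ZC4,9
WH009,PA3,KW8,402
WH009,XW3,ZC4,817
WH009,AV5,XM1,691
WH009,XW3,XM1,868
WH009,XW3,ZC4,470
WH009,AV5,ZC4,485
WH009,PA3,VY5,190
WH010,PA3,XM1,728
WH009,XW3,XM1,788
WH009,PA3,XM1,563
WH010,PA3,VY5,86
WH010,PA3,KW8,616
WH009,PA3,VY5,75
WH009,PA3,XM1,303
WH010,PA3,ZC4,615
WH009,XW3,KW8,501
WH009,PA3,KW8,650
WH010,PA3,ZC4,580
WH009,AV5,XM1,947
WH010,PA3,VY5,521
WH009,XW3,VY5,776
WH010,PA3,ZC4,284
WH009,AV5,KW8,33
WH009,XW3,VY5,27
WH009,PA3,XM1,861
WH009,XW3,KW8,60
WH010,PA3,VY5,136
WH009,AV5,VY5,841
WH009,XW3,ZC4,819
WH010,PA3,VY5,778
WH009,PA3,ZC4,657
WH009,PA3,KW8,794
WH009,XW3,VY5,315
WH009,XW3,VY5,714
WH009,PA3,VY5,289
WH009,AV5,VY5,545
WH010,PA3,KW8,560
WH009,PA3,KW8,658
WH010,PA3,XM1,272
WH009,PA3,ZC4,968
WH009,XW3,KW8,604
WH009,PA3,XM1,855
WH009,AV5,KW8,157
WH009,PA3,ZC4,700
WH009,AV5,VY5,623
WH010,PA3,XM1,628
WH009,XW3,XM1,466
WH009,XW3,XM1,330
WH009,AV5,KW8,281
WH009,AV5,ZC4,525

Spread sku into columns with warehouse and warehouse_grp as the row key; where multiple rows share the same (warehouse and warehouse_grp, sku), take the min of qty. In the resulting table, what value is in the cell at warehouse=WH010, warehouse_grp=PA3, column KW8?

21

Rows with warehouse=WH010, warehouse_grp=PA3 and sku=KW8: qty values are 439, 21, 616, 560.
min(439, 21, 616, 560) = 21.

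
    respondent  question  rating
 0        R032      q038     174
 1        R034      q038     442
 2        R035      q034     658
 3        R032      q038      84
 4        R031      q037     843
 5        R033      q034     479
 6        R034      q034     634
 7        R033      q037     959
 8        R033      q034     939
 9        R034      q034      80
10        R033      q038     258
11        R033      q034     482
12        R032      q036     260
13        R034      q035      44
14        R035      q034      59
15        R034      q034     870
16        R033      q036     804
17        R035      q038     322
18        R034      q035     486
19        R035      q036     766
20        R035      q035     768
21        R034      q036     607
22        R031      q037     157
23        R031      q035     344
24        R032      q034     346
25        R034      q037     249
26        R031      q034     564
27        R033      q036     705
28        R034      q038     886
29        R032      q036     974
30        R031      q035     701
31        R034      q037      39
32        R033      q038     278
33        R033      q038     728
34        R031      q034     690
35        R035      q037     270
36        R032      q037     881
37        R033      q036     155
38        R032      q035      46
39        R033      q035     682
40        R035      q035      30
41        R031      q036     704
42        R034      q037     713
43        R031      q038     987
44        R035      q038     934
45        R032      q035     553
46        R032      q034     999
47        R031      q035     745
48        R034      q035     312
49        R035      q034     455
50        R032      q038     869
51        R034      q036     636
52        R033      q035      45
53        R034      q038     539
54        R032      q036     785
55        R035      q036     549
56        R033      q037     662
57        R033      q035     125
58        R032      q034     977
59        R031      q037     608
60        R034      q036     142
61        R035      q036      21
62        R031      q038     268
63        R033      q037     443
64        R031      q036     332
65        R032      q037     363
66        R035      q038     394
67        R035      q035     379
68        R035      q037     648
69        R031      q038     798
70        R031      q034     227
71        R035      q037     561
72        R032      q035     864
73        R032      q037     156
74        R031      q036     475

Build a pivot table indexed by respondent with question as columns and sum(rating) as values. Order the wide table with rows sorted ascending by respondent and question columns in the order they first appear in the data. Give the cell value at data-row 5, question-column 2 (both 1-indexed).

With rows sorted ascending by respondent, row 5 is respondent=R035. question columns in first-appearance order: q038, q034, q037, q036, q035; column 2 is q034.
Long rows with respondent=R035, question=q034: 658 + 59 + 455 = 1172.

1172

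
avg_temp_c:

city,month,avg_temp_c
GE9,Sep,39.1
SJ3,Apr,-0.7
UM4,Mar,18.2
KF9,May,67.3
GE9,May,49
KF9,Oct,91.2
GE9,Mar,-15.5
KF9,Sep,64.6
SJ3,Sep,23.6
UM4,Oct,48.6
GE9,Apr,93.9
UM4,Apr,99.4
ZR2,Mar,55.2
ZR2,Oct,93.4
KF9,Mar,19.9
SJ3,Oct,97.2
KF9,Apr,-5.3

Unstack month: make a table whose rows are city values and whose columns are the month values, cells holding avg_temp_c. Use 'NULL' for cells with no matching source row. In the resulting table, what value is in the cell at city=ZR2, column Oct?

The long row with city=ZR2, month=Oct has avg_temp_c=93.4.

93.4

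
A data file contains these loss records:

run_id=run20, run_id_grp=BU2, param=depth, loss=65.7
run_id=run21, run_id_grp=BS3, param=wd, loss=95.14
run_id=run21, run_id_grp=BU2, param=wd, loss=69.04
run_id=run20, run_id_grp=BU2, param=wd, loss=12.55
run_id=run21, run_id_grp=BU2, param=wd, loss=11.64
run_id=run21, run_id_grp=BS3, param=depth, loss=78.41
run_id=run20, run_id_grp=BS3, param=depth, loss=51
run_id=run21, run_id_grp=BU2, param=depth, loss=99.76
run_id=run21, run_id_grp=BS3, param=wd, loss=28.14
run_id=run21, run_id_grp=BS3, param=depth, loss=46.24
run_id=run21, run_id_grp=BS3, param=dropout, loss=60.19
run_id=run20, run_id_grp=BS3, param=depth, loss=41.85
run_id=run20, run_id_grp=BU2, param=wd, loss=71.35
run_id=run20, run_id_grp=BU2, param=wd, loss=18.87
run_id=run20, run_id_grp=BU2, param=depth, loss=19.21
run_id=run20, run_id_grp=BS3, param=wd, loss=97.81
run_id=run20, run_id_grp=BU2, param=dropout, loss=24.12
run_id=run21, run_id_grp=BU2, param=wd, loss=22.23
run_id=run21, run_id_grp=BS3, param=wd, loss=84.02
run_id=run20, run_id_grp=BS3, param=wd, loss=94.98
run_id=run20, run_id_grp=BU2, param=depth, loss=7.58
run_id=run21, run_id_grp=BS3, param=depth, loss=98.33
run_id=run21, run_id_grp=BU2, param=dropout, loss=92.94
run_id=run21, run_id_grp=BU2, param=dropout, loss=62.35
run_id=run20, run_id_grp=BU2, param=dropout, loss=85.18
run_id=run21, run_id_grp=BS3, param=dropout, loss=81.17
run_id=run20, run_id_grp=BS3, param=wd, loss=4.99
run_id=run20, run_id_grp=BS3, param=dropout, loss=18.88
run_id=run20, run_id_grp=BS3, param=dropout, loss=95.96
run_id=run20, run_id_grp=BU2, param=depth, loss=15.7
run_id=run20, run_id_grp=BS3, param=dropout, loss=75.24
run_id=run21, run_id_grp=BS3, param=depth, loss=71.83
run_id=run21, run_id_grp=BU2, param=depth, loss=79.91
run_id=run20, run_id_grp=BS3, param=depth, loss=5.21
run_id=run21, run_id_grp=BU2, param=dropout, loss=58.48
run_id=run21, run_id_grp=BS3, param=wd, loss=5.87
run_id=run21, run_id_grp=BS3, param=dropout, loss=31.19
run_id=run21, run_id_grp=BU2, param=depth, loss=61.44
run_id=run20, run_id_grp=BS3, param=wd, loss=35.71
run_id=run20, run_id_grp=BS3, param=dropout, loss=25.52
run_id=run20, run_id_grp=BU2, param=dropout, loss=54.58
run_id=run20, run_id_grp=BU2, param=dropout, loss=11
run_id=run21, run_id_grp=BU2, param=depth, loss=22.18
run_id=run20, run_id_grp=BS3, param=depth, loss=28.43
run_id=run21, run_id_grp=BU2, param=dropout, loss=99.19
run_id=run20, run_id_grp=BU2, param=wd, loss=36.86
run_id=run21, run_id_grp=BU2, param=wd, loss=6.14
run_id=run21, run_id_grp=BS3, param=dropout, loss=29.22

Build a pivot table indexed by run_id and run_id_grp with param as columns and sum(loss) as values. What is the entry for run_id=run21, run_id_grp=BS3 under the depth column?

Rows with run_id=run21, run_id_grp=BS3 and param=depth: loss values are 78.41, 46.24, 98.33, 71.83.
78.41 + 46.24 + 98.33 + 71.83 = 294.81.

294.81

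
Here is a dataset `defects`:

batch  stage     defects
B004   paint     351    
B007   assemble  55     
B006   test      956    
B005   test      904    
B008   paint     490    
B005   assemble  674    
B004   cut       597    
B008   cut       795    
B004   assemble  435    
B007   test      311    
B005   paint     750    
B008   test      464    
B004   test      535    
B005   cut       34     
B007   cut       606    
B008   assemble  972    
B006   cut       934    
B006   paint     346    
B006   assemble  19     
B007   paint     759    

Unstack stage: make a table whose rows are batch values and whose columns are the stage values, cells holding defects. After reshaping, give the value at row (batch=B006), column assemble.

Wide layout: rows indexed by batch, columns are the 4 distinct stage values (paint, assemble, test, cut).
Cell (batch=B006, stage=assemble) draws from the long row where batch=B006 and stage=assemble, which has defects=19.

19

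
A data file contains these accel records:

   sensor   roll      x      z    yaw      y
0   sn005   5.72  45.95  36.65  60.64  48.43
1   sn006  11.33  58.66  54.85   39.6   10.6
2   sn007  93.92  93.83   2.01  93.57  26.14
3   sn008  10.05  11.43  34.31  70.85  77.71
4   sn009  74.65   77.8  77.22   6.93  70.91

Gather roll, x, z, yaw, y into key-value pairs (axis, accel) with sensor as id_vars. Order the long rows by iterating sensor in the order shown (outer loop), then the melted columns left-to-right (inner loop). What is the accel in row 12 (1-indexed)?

93.83

25 rows total (5 × 5). Row 12: index ⌊(12-1)/5⌋ = 2 into sensor → sn007; (12-1) mod 5 = 1 into the melted columns → x.
So row 12 is (sn007, x, 93.83); accel = 93.83.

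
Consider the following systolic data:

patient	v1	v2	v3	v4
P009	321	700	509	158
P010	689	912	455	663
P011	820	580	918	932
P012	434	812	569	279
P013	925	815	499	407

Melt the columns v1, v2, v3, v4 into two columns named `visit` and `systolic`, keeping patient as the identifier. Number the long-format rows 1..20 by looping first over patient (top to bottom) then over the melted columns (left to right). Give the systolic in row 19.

20 rows total (5 × 4). Row 19: index ⌊(19-1)/4⌋ = 4 into patient → P013; (19-1) mod 4 = 2 into the melted columns → v3.
So row 19 is (P013, v3, 499); systolic = 499.

499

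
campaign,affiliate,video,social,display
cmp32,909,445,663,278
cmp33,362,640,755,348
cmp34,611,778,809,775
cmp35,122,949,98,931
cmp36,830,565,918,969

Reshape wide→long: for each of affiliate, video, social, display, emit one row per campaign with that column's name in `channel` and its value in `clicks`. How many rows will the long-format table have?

20

5 campaign values × 4 melted columns = 20 rows.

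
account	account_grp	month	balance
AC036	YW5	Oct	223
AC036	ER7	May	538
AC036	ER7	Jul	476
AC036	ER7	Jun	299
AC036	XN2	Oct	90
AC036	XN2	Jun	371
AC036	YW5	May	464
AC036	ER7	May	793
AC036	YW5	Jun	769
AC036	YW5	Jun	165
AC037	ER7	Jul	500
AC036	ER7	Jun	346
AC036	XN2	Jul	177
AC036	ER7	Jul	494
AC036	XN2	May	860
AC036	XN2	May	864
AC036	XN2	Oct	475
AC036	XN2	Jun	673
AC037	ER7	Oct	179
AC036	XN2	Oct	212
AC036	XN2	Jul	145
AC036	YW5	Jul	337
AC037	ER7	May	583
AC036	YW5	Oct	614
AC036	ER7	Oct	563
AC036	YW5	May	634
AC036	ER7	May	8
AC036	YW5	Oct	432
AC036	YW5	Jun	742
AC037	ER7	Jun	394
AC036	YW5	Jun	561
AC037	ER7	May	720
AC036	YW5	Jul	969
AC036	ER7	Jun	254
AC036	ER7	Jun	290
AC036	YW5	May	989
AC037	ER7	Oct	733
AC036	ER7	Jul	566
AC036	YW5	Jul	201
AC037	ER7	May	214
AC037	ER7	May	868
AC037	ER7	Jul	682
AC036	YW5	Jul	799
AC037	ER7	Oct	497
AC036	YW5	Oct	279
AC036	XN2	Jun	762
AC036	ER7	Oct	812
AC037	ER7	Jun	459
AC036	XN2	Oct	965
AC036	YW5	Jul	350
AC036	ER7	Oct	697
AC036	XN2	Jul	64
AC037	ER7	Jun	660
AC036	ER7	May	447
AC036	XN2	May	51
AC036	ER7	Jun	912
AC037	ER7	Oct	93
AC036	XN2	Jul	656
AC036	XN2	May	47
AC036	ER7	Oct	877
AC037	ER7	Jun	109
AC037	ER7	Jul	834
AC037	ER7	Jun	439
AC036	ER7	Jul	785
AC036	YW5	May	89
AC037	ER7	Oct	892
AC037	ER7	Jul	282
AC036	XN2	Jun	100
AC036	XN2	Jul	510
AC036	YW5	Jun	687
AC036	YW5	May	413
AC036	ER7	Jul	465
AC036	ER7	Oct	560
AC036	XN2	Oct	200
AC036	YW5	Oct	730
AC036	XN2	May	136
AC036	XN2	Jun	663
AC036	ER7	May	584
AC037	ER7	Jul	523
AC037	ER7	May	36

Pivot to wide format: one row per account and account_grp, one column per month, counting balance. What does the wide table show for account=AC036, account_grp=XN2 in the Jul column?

5

Rows with account=AC036, account_grp=XN2 and month=Jul: balance values are 177, 145, 64, 656, 510.
5 rows match — count = 5.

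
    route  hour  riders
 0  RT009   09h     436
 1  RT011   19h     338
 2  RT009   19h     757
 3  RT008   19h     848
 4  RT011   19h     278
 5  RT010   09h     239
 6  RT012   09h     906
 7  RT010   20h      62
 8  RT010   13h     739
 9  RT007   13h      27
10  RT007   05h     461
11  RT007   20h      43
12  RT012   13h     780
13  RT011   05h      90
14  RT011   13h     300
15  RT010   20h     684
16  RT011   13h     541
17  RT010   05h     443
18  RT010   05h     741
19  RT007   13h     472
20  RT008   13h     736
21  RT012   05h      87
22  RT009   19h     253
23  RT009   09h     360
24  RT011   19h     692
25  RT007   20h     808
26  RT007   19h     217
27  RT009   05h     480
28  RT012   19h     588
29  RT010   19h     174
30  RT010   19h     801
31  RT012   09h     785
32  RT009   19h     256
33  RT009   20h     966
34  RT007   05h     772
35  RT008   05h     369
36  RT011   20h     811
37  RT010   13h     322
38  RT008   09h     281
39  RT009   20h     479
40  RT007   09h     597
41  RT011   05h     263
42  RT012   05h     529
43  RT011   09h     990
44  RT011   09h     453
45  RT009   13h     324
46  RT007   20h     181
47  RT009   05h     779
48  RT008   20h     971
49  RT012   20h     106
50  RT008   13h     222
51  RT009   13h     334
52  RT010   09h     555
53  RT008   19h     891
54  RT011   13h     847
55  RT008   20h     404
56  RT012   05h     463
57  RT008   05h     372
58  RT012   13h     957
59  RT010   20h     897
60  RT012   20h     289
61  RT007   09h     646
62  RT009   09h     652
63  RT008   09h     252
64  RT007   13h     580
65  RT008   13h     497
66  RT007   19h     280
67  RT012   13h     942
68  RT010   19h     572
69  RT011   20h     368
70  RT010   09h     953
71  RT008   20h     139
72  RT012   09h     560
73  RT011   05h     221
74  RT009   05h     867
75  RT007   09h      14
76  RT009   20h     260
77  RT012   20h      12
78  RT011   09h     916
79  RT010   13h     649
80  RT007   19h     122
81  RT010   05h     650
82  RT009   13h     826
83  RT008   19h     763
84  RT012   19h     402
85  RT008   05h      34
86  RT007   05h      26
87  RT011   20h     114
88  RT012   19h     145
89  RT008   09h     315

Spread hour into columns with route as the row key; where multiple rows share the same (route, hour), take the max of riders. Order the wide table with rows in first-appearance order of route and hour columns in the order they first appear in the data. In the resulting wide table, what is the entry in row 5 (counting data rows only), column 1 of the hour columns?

906

With rows in first-appearance order of route, row 5 is route=RT012. hour columns in first-appearance order: 09h, 19h, 20h, 13h, 05h; column 1 is 09h.
Long rows with route=RT012, hour=09h: max(906, 785, 560) = 906.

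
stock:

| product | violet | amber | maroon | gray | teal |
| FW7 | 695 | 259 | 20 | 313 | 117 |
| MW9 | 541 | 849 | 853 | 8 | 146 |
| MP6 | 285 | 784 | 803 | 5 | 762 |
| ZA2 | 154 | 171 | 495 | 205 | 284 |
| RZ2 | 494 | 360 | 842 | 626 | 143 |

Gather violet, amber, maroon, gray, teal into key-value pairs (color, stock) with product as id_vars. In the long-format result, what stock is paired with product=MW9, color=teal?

146

Unpivoting turns each (product, wide-column) pair into one long row.
The wide cell at row MW9, column teal holds 146, so the long row (MW9, teal) has stock=146.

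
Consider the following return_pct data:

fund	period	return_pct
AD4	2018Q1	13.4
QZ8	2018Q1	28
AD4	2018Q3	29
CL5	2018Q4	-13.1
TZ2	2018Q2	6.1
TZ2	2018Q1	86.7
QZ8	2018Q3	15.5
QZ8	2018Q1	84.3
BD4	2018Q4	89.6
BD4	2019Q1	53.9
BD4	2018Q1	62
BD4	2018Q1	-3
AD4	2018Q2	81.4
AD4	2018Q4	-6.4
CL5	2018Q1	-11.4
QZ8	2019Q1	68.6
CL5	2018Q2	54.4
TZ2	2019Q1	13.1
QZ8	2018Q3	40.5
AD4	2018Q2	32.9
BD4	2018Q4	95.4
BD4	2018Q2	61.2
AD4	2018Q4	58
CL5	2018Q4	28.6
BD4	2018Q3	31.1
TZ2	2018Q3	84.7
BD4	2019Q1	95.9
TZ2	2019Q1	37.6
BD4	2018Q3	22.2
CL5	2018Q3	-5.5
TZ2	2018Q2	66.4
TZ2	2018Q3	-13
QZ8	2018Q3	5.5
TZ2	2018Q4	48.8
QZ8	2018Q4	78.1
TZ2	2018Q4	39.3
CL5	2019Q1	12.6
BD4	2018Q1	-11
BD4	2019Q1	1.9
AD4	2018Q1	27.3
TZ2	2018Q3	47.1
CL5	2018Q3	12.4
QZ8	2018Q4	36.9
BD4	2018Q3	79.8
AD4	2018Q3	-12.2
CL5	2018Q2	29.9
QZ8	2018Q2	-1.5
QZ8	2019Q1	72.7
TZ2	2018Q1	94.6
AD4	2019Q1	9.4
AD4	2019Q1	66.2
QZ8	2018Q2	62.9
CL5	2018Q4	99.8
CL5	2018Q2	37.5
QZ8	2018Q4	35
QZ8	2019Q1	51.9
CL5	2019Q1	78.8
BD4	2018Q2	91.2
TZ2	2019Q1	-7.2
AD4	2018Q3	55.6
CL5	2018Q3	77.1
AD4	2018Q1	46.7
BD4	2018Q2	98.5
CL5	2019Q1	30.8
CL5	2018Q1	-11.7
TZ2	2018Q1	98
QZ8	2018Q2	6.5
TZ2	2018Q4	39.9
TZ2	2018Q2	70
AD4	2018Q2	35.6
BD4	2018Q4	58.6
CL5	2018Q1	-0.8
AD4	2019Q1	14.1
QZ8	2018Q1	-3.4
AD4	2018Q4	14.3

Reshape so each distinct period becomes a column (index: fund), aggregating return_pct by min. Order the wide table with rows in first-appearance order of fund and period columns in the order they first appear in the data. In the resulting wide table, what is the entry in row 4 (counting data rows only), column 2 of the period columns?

-13

With rows in first-appearance order of fund, row 4 is fund=TZ2. period columns in first-appearance order: 2018Q1, 2018Q3, 2018Q4, 2018Q2, 2019Q1; column 2 is 2018Q3.
Long rows with fund=TZ2, period=2018Q3: min(84.7, -13, 47.1) = -13.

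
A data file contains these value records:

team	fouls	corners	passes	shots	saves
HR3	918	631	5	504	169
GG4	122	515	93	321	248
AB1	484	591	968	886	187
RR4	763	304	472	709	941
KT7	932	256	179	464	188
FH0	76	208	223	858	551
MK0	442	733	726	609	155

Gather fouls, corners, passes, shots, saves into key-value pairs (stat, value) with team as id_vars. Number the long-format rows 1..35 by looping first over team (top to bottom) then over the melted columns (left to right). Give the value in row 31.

442

35 rows total (7 × 5). Row 31: index ⌊(31-1)/5⌋ = 6 into team → MK0; (31-1) mod 5 = 0 into the melted columns → fouls.
So row 31 is (MK0, fouls, 442); value = 442.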